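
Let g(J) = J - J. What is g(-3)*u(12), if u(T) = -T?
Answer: 0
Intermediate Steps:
g(J) = 0
g(-3)*u(12) = 0*(-1*12) = 0*(-12) = 0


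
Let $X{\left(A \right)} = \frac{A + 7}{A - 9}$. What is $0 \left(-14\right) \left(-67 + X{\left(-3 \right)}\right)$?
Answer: $0$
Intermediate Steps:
$X{\left(A \right)} = \frac{7 + A}{-9 + A}$
$0 \left(-14\right) \left(-67 + X{\left(-3 \right)}\right) = 0 \left(-14\right) \left(-67 + \frac{7 - 3}{-9 - 3}\right) = 0 \left(-67 + \frac{1}{-12} \cdot 4\right) = 0 \left(-67 - \frac{1}{3}\right) = 0 \left(- \frac{202}{3}\right) = 0$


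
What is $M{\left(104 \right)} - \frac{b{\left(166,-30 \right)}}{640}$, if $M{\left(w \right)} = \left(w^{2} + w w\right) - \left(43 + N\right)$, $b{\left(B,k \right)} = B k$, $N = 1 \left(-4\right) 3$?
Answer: $\frac{691481}{32} \approx 21609.0$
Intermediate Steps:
$N = -12$ ($N = \left(-4\right) 3 = -12$)
$M{\left(w \right)} = -31 + 2 w^{2}$ ($M{\left(w \right)} = \left(w^{2} + w w\right) - 31 = \left(w^{2} + w^{2}\right) + \left(-43 + 12\right) = 2 w^{2} - 31 = -31 + 2 w^{2}$)
$M{\left(104 \right)} - \frac{b{\left(166,-30 \right)}}{640} = \left(-31 + 2 \cdot 104^{2}\right) - \frac{166 \left(-30\right)}{640} = \left(-31 + 2 \cdot 10816\right) - \left(-4980\right) \frac{1}{640} = \left(-31 + 21632\right) - - \frac{249}{32} = 21601 + \frac{249}{32} = \frac{691481}{32}$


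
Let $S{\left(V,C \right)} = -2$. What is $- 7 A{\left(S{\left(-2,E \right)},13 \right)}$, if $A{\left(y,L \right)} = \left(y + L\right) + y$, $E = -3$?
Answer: $-63$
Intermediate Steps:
$A{\left(y,L \right)} = L + 2 y$ ($A{\left(y,L \right)} = \left(L + y\right) + y = L + 2 y$)
$- 7 A{\left(S{\left(-2,E \right)},13 \right)} = - 7 \left(13 + 2 \left(-2\right)\right) = - 7 \left(13 - 4\right) = \left(-7\right) 9 = -63$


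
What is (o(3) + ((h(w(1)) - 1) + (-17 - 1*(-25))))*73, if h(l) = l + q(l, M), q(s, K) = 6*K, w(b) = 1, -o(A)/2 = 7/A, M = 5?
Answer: 7300/3 ≈ 2433.3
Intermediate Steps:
o(A) = -14/A
h(l) = 30 + l (h(l) = l + 6*5 = l + 30 = 30 + l)
(o(3) + ((h(w(1)) - 1) + (-17 - 1*(-25))))*73 = (-14/3 + (((30 + 1) - 1) + (-17 - 1*(-25))))*73 = (-14*⅓ + ((31 - 1) + (-17 + 25)))*73 = (-14/3 + (30 + 8))*73 = (-14/3 + 38)*73 = (100/3)*73 = 7300/3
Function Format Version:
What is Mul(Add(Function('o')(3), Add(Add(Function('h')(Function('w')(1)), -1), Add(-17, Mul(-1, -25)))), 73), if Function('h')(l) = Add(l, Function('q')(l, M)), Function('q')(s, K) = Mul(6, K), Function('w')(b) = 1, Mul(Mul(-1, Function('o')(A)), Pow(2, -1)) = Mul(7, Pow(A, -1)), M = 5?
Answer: Rational(7300, 3) ≈ 2433.3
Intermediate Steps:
Function('o')(A) = Mul(-14, Pow(A, -1)) (Function('o')(A) = Mul(-2, Mul(7, Pow(A, -1))) = Mul(-14, Pow(A, -1)))
Function('h')(l) = Add(30, l) (Function('h')(l) = Add(l, Mul(6, 5)) = Add(l, 30) = Add(30, l))
Mul(Add(Function('o')(3), Add(Add(Function('h')(Function('w')(1)), -1), Add(-17, Mul(-1, -25)))), 73) = Mul(Add(Mul(-14, Pow(3, -1)), Add(Add(Add(30, 1), -1), Add(-17, Mul(-1, -25)))), 73) = Mul(Add(Mul(-14, Rational(1, 3)), Add(Add(31, -1), Add(-17, 25))), 73) = Mul(Add(Rational(-14, 3), Add(30, 8)), 73) = Mul(Add(Rational(-14, 3), 38), 73) = Mul(Rational(100, 3), 73) = Rational(7300, 3)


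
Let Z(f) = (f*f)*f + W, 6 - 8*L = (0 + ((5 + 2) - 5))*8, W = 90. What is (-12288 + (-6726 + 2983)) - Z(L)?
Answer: -1031619/64 ≈ -16119.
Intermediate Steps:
L = -5/4 (L = 3/4 - (0 + ((5 + 2) - 5))*8/8 = 3/4 - (0 + (7 - 5))*8/8 = 3/4 - (0 + 2)*8/8 = 3/4 - 8/4 = 3/4 - 1/8*16 = 3/4 - 2 = -5/4 ≈ -1.2500)
Z(f) = 90 + f**3 (Z(f) = (f*f)*f + 90 = f**2*f + 90 = f**3 + 90 = 90 + f**3)
(-12288 + (-6726 + 2983)) - Z(L) = (-12288 + (-6726 + 2983)) - (90 + (-5/4)**3) = (-12288 - 3743) - (90 - 125/64) = -16031 - 1*5635/64 = -16031 - 5635/64 = -1031619/64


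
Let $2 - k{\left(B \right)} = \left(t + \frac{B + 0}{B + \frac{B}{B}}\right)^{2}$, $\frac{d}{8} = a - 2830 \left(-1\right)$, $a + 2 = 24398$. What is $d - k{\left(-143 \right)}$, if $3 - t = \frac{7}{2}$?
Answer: $\frac{1097961342}{5041} \approx 2.1781 \cdot 10^{5}$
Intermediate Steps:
$t = - \frac{1}{2}$ ($t = 3 - \frac{7}{2} = - \frac{1}{2} \approx -0.5$)
$a = 24396$ ($a = -2 + 24398 = 24396$)
$d = 217808$ ($d = 8 \left(24396 - 2830 \left(-1\right)\right) = 8 \left(24396 - -2830\right) = 8 \left(24396 + 2830\right) = 8 \cdot 27226 = 217808$)
$k{\left(B \right)} = 2 - \left(- \frac{1}{2} + \frac{B}{1 + B}\right)^{2}$ ($k{\left(B \right)} = 2 - \left(- \frac{1}{2} + \frac{B + 0}{B + \frac{B}{B}}\right)^{2} = 2 - \left(- \frac{1}{2} + \frac{B}{B + 1}\right)^{2} = 2 - \left(- \frac{1}{2} + \frac{B}{1 + B}\right)^{2}$)
$d - k{\left(-143 \right)} = 217808 - \left(2 - \frac{\left(-1 - 143\right)^{2}}{4 \left(1 - 143\right)^{2}}\right) = 217808 - \left(2 - \frac{\left(-144\right)^{2}}{4 \cdot 20164}\right) = 217808 - \left(2 - \frac{1}{80656} \cdot 20736\right) = 217808 - \left(2 - \frac{1296}{5041}\right) = 217808 - \frac{8786}{5041} = \frac{1097961342}{5041}$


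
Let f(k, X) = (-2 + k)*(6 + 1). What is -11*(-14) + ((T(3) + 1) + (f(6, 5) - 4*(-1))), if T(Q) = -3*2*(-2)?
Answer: 199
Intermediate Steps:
T(Q) = 12 (T(Q) = -6*(-2) = 12)
f(k, X) = -14 + 7*k (f(k, X) = (-2 + k)*7 = -14 + 7*k)
-11*(-14) + ((T(3) + 1) + (f(6, 5) - 4*(-1))) = -11*(-14) + ((12 + 1) + ((-14 + 7*6) - 4*(-1))) = 154 + (13 + ((-14 + 42) + 4)) = 154 + (13 + (28 + 4)) = 154 + (13 + 32) = 154 + 45 = 199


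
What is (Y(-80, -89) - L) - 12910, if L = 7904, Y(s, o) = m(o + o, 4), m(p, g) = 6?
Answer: -20808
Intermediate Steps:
Y(s, o) = 6
(Y(-80, -89) - L) - 12910 = (6 - 1*7904) - 12910 = (6 - 7904) - 12910 = -7898 - 12910 = -20808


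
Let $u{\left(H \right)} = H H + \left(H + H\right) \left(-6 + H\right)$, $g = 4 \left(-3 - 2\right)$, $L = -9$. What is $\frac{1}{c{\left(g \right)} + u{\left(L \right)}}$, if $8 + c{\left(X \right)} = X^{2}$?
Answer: $\frac{1}{743} \approx 0.0013459$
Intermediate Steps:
$g = -20$ ($g = 4 \left(-5\right) = -20$)
$u{\left(H \right)} = H^{2} + 2 H \left(-6 + H\right)$
$c{\left(X \right)} = -8 + X^{2}$
$\frac{1}{c{\left(g \right)} + u{\left(L \right)}} = \frac{1}{\left(-8 + \left(-20\right)^{2}\right) + 3 \left(-9\right) \left(-4 - 9\right)} = \frac{1}{\left(-8 + 400\right) + 3 \left(-9\right) \left(-13\right)} = \frac{1}{392 + 351} = \frac{1}{743}$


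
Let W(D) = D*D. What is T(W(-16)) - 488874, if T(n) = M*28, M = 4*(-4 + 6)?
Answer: -488650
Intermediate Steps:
M = 8 (M = 4*2 = 8)
W(D) = D²
T(n) = 224 (T(n) = 8*28 = 224)
T(W(-16)) - 488874 = 224 - 488874 = -488650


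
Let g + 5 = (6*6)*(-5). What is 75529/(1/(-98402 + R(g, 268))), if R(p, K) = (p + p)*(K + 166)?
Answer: -19560651478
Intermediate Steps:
g = -185 (g = -5 + (6*6)*(-5) = -5 + 36*(-5) = -5 - 180 = -185)
R(p, K) = 2*p*(166 + K) (R(p, K) = (2*p)*(166 + K) = 2*p*(166 + K))
75529/(1/(-98402 + R(g, 268))) = 75529/(1/(-98402 + 2*(-185)*(166 + 268))) = 75529/(1/(-98402 + 2*(-185)*434)) = 75529/(1/(-98402 - 160580)) = 75529/(1/(-258982)) = 75529/(-1/258982) = 75529*(-258982) = -19560651478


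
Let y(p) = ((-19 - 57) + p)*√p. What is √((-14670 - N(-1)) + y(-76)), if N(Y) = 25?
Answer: √(-14695 - 304*I*√19) ≈ 5.46 - 121.35*I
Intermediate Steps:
y(p) = √p*(-76 + p) (y(p) = (-76 + p)*√p = √p*(-76 + p))
√((-14670 - N(-1)) + y(-76)) = √((-14670 - 1*25) + √(-76)*(-76 - 76)) = √((-14670 - 25) + (2*I*√19)*(-152)) = √(-14695 - 304*I*√19)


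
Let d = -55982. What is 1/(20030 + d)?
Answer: -1/35952 ≈ -2.7815e-5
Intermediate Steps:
1/(20030 + d) = 1/(20030 - 55982) = 1/(-35952) = -1/35952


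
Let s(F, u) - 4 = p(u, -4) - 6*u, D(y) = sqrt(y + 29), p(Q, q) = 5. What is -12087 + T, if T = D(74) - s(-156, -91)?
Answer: -12642 + sqrt(103) ≈ -12632.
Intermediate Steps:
D(y) = sqrt(29 + y)
s(F, u) = 9 - 6*u (s(F, u) = 4 + (5 - 6*u) = 9 - 6*u)
T = -555 + sqrt(103) (T = sqrt(29 + 74) - (9 - 6*(-91)) = sqrt(103) - (9 + 546) = sqrt(103) - 1*555 = sqrt(103) - 555 = -555 + sqrt(103) ≈ -544.85)
-12087 + T = -12087 + (-555 + sqrt(103)) = -12642 + sqrt(103)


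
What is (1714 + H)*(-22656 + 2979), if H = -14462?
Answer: 250842396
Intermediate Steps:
(1714 + H)*(-22656 + 2979) = (1714 - 14462)*(-22656 + 2979) = -12748*(-19677) = 250842396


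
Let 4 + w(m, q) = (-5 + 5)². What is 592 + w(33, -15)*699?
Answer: -2204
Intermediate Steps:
w(m, q) = -4 (w(m, q) = -4 + (-5 + 5)² = -4 + 0² = -4 + 0 = -4)
592 + w(33, -15)*699 = 592 - 4*699 = 592 - 2796 = -2204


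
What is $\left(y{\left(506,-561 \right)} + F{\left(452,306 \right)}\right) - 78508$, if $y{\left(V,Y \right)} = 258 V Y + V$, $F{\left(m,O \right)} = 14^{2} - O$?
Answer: $-73315540$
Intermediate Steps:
$F{\left(m,O \right)} = 196 - O$
$y{\left(V,Y \right)} = V + 258 V Y$ ($y{\left(V,Y \right)} = 258 V Y + V = V + 258 V Y$)
$\left(y{\left(506,-561 \right)} + F{\left(452,306 \right)}\right) - 78508 = \left(506 \left(1 + 258 \left(-561\right)\right) + \left(196 - 306\right)\right) - 78508 = \left(506 \left(1 - 144738\right) + \left(196 - 306\right)\right) - 78508 = \left(506 \left(-144737\right) - 110\right) - 78508 = \left(-73236922 - 110\right) - 78508 = -73237032 - 78508 = -73315540$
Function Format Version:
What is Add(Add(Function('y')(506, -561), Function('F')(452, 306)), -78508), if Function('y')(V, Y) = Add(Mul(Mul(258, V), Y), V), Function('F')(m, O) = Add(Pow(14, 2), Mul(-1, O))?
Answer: -73315540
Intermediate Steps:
Function('F')(m, O) = Add(196, Mul(-1, O))
Function('y')(V, Y) = Add(V, Mul(258, V, Y)) (Function('y')(V, Y) = Add(Mul(258, V, Y), V) = Add(V, Mul(258, V, Y)))
Add(Add(Function('y')(506, -561), Function('F')(452, 306)), -78508) = Add(Add(Mul(506, Add(1, Mul(258, -561))), Add(196, Mul(-1, 306))), -78508) = Add(Add(Mul(506, Add(1, -144738)), Add(196, -306)), -78508) = Add(Add(Mul(506, -144737), -110), -78508) = Add(Add(-73236922, -110), -78508) = Add(-73237032, -78508) = -73315540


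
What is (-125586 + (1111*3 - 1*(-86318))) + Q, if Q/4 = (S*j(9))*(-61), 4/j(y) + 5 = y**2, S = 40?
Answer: -692525/19 ≈ -36449.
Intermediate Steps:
j(y) = 4/(-5 + y**2)
Q = -9760/19 (Q = 4*((40*(4/(-5 + 9**2)))*(-61)) = 4*((40*(4/(-5 + 81)))*(-61)) = 4*((40*(4/76))*(-61)) = 4*((40*(4*(1/76)))*(-61)) = 4*((40*(1/19))*(-61)) = 4*((40/19)*(-61)) = 4*(-2440/19) = -9760/19 ≈ -513.68)
(-125586 + (1111*3 - 1*(-86318))) + Q = (-125586 + (1111*3 - 1*(-86318))) - 9760/19 = (-125586 + (3333 + 86318)) - 9760/19 = (-125586 + 89651) - 9760/19 = -35935 - 9760/19 = -692525/19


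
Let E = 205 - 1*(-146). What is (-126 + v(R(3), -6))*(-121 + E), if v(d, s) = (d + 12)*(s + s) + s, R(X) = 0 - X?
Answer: -55200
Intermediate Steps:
R(X) = -X
E = 351 (E = 205 + 146 = 351)
v(d, s) = s + 2*s*(12 + d) (v(d, s) = (12 + d)*(2*s) + s = 2*s*(12 + d) + s = s + 2*s*(12 + d))
(-126 + v(R(3), -6))*(-121 + E) = (-126 - 6*(25 + 2*(-1*3)))*(-121 + 351) = (-126 - 6*(25 + 2*(-3)))*230 = (-126 - 6*(25 - 6))*230 = (-126 - 6*19)*230 = (-126 - 114)*230 = -240*230 = -55200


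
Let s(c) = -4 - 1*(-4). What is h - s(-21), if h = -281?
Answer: -281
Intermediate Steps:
s(c) = 0 (s(c) = -4 + 4 = 0)
h - s(-21) = -281 - 1*0 = -281 + 0 = -281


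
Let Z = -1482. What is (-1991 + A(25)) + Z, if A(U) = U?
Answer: -3448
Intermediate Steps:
(-1991 + A(25)) + Z = (-1991 + 25) - 1482 = -1966 - 1482 = -3448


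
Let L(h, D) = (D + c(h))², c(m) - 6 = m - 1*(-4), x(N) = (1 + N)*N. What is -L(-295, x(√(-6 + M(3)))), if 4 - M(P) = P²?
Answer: -87605 + 592*I*√11 ≈ -87605.0 + 1963.4*I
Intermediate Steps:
M(P) = 4 - P²
x(N) = N*(1 + N)
c(m) = 10 + m (c(m) = 6 + (m - 1*(-4)) = 6 + (m + 4) = 6 + (4 + m) = 10 + m)
L(h, D) = (10 + D + h)² (L(h, D) = (D + (10 + h))² = (10 + D + h)²)
-L(-295, x(√(-6 + M(3)))) = -(10 + √(-6 + (4 - 1*3²))*(1 + √(-6 + (4 - 1*3²))) - 295)² = -(10 + √(-6 + (4 - 1*9))*(1 + √(-6 + (4 - 1*9))) - 295)² = -(10 + √(-6 + (4 - 9))*(1 + √(-6 + (4 - 9))) - 295)² = -(10 + √(-6 - 5)*(1 + √(-6 - 5)) - 295)² = -(10 + √(-11)*(1 + √(-11)) - 295)² = -(10 + (I*√11)*(1 + I*√11) - 295)² = -(10 + I*√11*(1 + I*√11) - 295)² = -(-285 + I*√11*(1 + I*√11))²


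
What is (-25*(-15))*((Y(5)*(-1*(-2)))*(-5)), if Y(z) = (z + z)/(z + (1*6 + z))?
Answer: -9375/4 ≈ -2343.8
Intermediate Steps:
Y(z) = 2*z/(6 + 2*z) (Y(z) = (2*z)/(z + (6 + z)) = (2*z)/(6 + 2*z) = 2*z/(6 + 2*z))
(-25*(-15))*((Y(5)*(-1*(-2)))*(-5)) = (-25*(-15))*(((5/(3 + 5))*(-1*(-2)))*(-5)) = 375*(((5/8)*2)*(-5)) = 375*((5/4)*(-5)) = 375*(-25/4) = -9375/4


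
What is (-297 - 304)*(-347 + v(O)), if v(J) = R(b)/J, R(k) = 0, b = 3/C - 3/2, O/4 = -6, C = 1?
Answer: 208547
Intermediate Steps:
O = -24 (O = 4*(-6) = -24)
b = 3/2 (b = 3/1 - 3/2 = 3*1 - 3*½ = 3 - 3/2 = 3/2 ≈ 1.5000)
v(J) = 0 (v(J) = 0/J = 0)
(-297 - 304)*(-347 + v(O)) = (-297 - 304)*(-347 + 0) = -601*(-347) = 208547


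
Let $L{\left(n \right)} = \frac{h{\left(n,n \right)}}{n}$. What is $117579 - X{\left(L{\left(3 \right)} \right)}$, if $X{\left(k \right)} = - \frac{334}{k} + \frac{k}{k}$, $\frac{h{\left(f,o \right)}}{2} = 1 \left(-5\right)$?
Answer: $\frac{587389}{5} \approx 1.1748 \cdot 10^{5}$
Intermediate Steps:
$h{\left(f,o \right)} = -10$ ($h{\left(f,o \right)} = 2 \cdot 1 \left(-5\right) = 2 \left(-5\right) = -10$)
$L{\left(n \right)} = - \frac{10}{n}$
$X{\left(k \right)} = 1 - \frac{334}{k}$ ($X{\left(k \right)} = - \frac{334}{k} + 1 = 1 - \frac{334}{k}$)
$117579 - X{\left(L{\left(3 \right)} \right)} = 117579 - \frac{-334 - \frac{10}{3}}{\left(-10\right) \frac{1}{3}} = 117579 - \frac{-334 - \frac{10}{3}}{- \frac{10}{3}} = 117579 - \left(- \frac{3}{10}\right) \left(- \frac{1012}{3}\right) = 117579 - \frac{506}{5} = \frac{587389}{5}$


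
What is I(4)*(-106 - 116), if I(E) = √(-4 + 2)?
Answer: -222*I*√2 ≈ -313.96*I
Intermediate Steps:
I(E) = I*√2 (I(E) = √(-2) = I*√2)
I(4)*(-106 - 116) = (I*√2)*(-106 - 116) = (I*√2)*(-222) = -222*I*√2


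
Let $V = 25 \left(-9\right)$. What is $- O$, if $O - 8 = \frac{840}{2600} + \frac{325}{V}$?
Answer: $- \frac{4024}{585} \approx -6.8786$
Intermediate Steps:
$V = -225$
$O = \frac{4024}{585}$ ($O = 8 + \left(\frac{840}{2600} + \frac{325}{-225}\right) = 8 + \left(840 \cdot \frac{1}{2600} + 325 \left(- \frac{1}{225}\right)\right) = 8 + \left(\frac{21}{65} - \frac{13}{9}\right) = 8 - \frac{656}{585} = \frac{4024}{585} \approx 6.8786$)
$- O = \left(-1\right) \frac{4024}{585} = - \frac{4024}{585}$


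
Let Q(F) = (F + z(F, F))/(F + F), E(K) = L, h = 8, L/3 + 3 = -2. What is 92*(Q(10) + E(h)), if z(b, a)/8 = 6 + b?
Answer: -3726/5 ≈ -745.20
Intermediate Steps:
z(b, a) = 48 + 8*b (z(b, a) = 8*(6 + b) = 48 + 8*b)
L = -15 (L = -9 + 3*(-2) = -9 - 6 = -15)
E(K) = -15
Q(F) = (48 + 9*F)/(2*F) (Q(F) = (F + (48 + 8*F))/(F + F) = (48 + 9*F)/((2*F)) = (48 + 9*F)*(1/(2*F)) = (48 + 9*F)/(2*F))
92*(Q(10) + E(h)) = 92*((9/2 + 24/10) - 15) = 92*((9/2 + 24*(1/10)) - 15) = 92*((9/2 + 12/5) - 15) = 92*(69/10 - 15) = 92*(-81/10) = -3726/5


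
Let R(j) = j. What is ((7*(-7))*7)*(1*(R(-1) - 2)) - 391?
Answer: 638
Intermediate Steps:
((7*(-7))*7)*(1*(R(-1) - 2)) - 391 = ((7*(-7))*7)*(1*(-1 - 2)) - 391 = (-49*7)*(1*(-3)) - 391 = -343*(-3) - 391 = 1029 - 391 = 638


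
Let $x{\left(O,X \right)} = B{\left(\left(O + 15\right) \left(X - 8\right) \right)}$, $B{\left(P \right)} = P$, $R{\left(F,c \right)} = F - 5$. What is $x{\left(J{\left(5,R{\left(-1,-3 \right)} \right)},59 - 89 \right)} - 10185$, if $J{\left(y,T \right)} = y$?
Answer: $-10945$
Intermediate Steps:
$R{\left(F,c \right)} = -5 + F$
$x{\left(O,X \right)} = \left(-8 + X\right) \left(15 + O\right)$ ($x{\left(O,X \right)} = \left(O + 15\right) \left(X - 8\right) = \left(15 + O\right) \left(-8 + X\right) = \left(-8 + X\right) \left(15 + O\right)$)
$x{\left(J{\left(5,R{\left(-1,-3 \right)} \right)},59 - 89 \right)} - 10185 = \left(-120 - 40 + 15 \left(59 - 89\right) + 5 \left(59 - 89\right)\right) - 10185 = \left(-120 - 40 + 15 \left(-30\right) + 5 \left(-30\right)\right) - 10185 = \left(-120 - 40 - 450 - 150\right) - 10185 = -760 - 10185 = -10945$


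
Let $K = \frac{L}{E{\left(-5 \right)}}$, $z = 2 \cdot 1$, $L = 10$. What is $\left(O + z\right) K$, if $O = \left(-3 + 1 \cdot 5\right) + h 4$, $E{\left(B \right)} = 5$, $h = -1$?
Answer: $0$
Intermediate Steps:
$z = 2$
$O = -2$ ($O = \left(-3 + 1 \cdot 5\right) - 4 = \left(-3 + 5\right) - 4 = 2 - 4 = -2$)
$K = 2$ ($K = \frac{10}{5} = 10 \cdot \frac{1}{5} = 2$)
$\left(O + z\right) K = \left(-2 + 2\right) 2 = 0 \cdot 2 = 0$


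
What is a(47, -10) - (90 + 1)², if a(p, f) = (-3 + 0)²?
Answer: -8272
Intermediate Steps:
a(p, f) = 9 (a(p, f) = (-3)² = 9)
a(47, -10) - (90 + 1)² = 9 - (90 + 1)² = 9 - 1*91² = 9 - 1*8281 = 9 - 8281 = -8272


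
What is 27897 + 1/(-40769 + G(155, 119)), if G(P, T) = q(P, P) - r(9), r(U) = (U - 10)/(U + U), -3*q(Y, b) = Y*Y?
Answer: 24493314909/877991 ≈ 27897.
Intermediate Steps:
q(Y, b) = -Y²/3 (q(Y, b) = -Y*Y/3 = -Y²/3)
r(U) = (-10 + U)/(2*U) (r(U) = (-10 + U)/((2*U)) = (-10 + U)*(1/(2*U)) = (-10 + U)/(2*U))
G(P, T) = 1/18 - P²/3 (G(P, T) = -P²/3 - (-10 + 9)/(2*9) = -P²/3 - (-1)/(2*9) = -P²/3 - 1*(-1/18) = -P²/3 + 1/18 = 1/18 - P²/3)
27897 + 1/(-40769 + G(155, 119)) = 27897 + 1/(-40769 + (1/18 - ⅓*155²)) = 27897 + 1/(-40769 + (1/18 - ⅓*24025)) = 27897 + 1/(-40769 + (1/18 - 24025/3)) = 27897 + 1/(-40769 - 144149/18) = 27897 + 1/(-877991/18) = 27897 - 18/877991 = 24493314909/877991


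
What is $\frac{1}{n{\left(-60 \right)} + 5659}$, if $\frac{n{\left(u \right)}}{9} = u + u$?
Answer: $\frac{1}{4579} \approx 0.00021839$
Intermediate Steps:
$n{\left(u \right)} = 18 u$ ($n{\left(u \right)} = 9 \left(u + u\right) = 9 \cdot 2 u = 18 u$)
$\frac{1}{n{\left(-60 \right)} + 5659} = \frac{1}{18 \left(-60\right) + 5659} = \frac{1}{-1080 + 5659} = \frac{1}{4579}$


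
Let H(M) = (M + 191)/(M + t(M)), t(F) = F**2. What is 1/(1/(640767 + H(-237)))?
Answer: 17919689899/27966 ≈ 6.4077e+5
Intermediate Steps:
H(M) = (191 + M)/(M + M**2) (H(M) = (M + 191)/(M + M**2) = (191 + M)/(M + M**2))
1/(1/(640767 + H(-237))) = 1/(1/(640767 + (191 - 237)/((-237)*(1 - 237)))) = 1/(1/(640767 - 1/237*(-46)/(-236))) = 1/(1/(640767 - 1/237*(-1/236)*(-46))) = 1/(1/(640767 - 23/27966)) = 1/(1/(17919689899/27966)) = 1/(27966/17919689899) = 17919689899/27966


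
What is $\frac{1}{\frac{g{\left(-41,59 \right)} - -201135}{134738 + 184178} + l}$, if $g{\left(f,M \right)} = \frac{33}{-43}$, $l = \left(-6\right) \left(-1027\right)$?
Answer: $\frac{3428347}{21127636407} \approx 0.00016227$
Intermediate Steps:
$l = 6162$
$g{\left(f,M \right)} = - \frac{33}{43}$ ($g{\left(f,M \right)} = 33 \left(- \frac{1}{43}\right) = - \frac{33}{43}$)
$\frac{1}{\frac{g{\left(-41,59 \right)} - -201135}{134738 + 184178} + l} = \frac{1}{\frac{- \frac{33}{43} - -201135}{134738 + 184178} + 6162} = \frac{1}{\frac{- \frac{33}{43} + 201135}{318916} + 6162} = \frac{1}{\frac{8648772}{43} \cdot \frac{1}{318916} + 6162} = \frac{1}{\frac{2162193}{3428347} + 6162} = \frac{1}{\frac{21127636407}{3428347}} = \frac{3428347}{21127636407}$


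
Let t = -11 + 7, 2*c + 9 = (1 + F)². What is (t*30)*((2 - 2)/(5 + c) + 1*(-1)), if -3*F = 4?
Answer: 120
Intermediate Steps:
F = -4/3 (F = -⅓*4 = -4/3 ≈ -1.3333)
c = -40/9 (c = -9/2 + (1 - 4/3)²/2 = -9/2 + (-⅓)²/2 = -9/2 + (½)*(⅑) = -9/2 + 1/18 = -40/9 ≈ -4.4444)
t = -4
(t*30)*((2 - 2)/(5 + c) + 1*(-1)) = (-4*30)*((2 - 2)/(5 - 40/9) + 1*(-1)) = -120*(0/(5/9) - 1) = -120*(0*(9/5) - 1) = -120*(0 - 1) = -120*(-1) = 120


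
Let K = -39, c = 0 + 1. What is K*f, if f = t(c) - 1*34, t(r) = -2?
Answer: 1404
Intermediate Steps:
c = 1
f = -36 (f = -2 - 1*34 = -2 - 34 = -36)
K*f = -39*(-36) = 1404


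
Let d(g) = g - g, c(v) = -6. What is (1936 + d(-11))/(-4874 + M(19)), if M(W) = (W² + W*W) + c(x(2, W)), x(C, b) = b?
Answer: -88/189 ≈ -0.46561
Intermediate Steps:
M(W) = -6 + 2*W² (M(W) = (W² + W*W) - 6 = (W² + W²) - 6 = 2*W² - 6 = -6 + 2*W²)
d(g) = 0
(1936 + d(-11))/(-4874 + M(19)) = (1936 + 0)/(-4874 + (-6 + 2*19²)) = 1936/(-4874 + (-6 + 2*361)) = 1936/(-4874 + (-6 + 722)) = 1936/(-4874 + 716) = 1936/(-4158) = 1936*(-1/4158) = -88/189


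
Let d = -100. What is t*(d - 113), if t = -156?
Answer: 33228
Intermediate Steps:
t*(d - 113) = -156*(-100 - 113) = -156*(-213) = 33228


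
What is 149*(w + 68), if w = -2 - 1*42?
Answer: 3576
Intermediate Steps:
w = -44 (w = -2 - 42 = -44)
149*(w + 68) = 149*(-44 + 68) = 149*24 = 3576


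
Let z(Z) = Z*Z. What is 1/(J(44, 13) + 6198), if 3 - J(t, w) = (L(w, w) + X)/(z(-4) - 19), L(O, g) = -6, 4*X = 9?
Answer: 4/24799 ≈ 0.00016130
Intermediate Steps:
X = 9/4 (X = (¼)*9 = 9/4 ≈ 2.2500)
z(Z) = Z²
J(t, w) = 7/4 (J(t, w) = 3 - (-6 + 9/4)/((-4)² - 19) = 3 - (-15)/(4*(16 - 19)) = 3 - (-15)/(4*(-3)) = 3 - (-15)*(-1)/(4*3) = 3 - 1*5/4 = 3 - 5/4 = 7/4)
1/(J(44, 13) + 6198) = 1/(7/4 + 6198) = 1/(24799/4) = 4/24799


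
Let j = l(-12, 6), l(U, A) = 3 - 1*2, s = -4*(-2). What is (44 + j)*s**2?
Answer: 2880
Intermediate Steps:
s = 8
l(U, A) = 1 (l(U, A) = 3 - 2 = 1)
j = 1
(44 + j)*s**2 = (44 + 1)*8**2 = 45*64 = 2880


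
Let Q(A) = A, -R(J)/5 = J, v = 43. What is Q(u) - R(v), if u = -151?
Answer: 64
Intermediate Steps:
R(J) = -5*J
Q(u) - R(v) = -151 - (-5)*43 = -151 - 1*(-215) = -151 + 215 = 64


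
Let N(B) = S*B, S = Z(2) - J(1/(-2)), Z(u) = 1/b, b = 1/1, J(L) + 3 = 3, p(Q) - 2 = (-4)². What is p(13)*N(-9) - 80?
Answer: -242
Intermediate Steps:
p(Q) = 18 (p(Q) = 2 + (-4)² = 2 + 16 = 18)
J(L) = 0 (J(L) = -3 + 3 = 0)
b = 1
Z(u) = 1 (Z(u) = 1/1 = 1)
S = 1 (S = 1 - 1*0 = 1 + 0 = 1)
N(B) = B (N(B) = 1*B = B)
p(13)*N(-9) - 80 = 18*(-9) - 80 = -162 - 80 = -242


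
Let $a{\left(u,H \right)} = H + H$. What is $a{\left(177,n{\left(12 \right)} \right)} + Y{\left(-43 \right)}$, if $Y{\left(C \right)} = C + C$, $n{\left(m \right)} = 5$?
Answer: $-76$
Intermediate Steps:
$a{\left(u,H \right)} = 2 H$
$Y{\left(C \right)} = 2 C$
$a{\left(177,n{\left(12 \right)} \right)} + Y{\left(-43 \right)} = 2 \cdot 5 + 2 \left(-43\right) = 10 - 86 = -76$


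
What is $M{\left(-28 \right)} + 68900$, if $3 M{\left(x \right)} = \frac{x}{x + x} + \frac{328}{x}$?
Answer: $\frac{2893643}{42} \approx 68896.0$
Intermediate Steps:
$M{\left(x \right)} = \frac{1}{6} + \frac{328}{3 x}$ ($M{\left(x \right)} = \frac{\frac{x}{x + x} + \frac{328}{x}}{3} = \frac{\frac{x}{2 x} + \frac{328}{x}}{3} = \frac{x \frac{1}{2 x} + \frac{328}{x}}{3} = \frac{\frac{1}{2} + \frac{328}{x}}{3} = \frac{1}{6} + \frac{328}{3 x}$)
$M{\left(-28 \right)} + 68900 = \frac{656 - 28}{6 \left(-28\right)} + 68900 = \frac{1}{6} \left(- \frac{1}{28}\right) 628 + 68900 = - \frac{157}{42} + 68900 = \frac{2893643}{42}$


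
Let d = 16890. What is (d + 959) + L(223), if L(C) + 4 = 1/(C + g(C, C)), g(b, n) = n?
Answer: 7958871/446 ≈ 17845.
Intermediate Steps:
L(C) = -4 + 1/(2*C) (L(C) = -4 + 1/(C + C) = -4 + 1/(2*C))
(d + 959) + L(223) = (16890 + 959) + (-4 + (1/2)/223) = 17849 + (-4 + (1/2)*(1/223)) = 17849 + (-4 + 1/446) = 17849 - 1783/446 = 7958871/446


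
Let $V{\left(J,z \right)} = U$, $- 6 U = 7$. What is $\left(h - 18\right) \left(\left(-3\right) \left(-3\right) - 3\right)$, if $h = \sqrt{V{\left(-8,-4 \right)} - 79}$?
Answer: $-108 + i \sqrt{2886} \approx -108.0 + 53.721 i$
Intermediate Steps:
$U = - \frac{7}{6}$ ($U = \left(- \frac{1}{6}\right) 7 = - \frac{7}{6} \approx -1.1667$)
$V{\left(J,z \right)} = - \frac{7}{6}$
$h = \frac{i \sqrt{2886}}{6}$ ($h = \sqrt{- \frac{7}{6} - 79} = \sqrt{- \frac{481}{6}} = \frac{i \sqrt{2886}}{6} \approx 8.9536 i$)
$\left(h - 18\right) \left(\left(-3\right) \left(-3\right) - 3\right) = \left(\frac{i \sqrt{2886}}{6} - 18\right) \left(\left(-3\right) \left(-3\right) - 3\right) = \left(-18 + \frac{i \sqrt{2886}}{6}\right) \left(9 - 3\right) = \left(-18 + \frac{i \sqrt{2886}}{6}\right) 6 = -108 + i \sqrt{2886}$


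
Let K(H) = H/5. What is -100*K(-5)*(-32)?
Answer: -3200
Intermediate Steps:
K(H) = H/5 (K(H) = H*(1/5) = H/5)
-100*K(-5)*(-32) = -20*(-5)*(-32) = -100*(-1)*(-32) = 100*(-32) = -3200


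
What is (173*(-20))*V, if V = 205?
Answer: -709300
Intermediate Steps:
(173*(-20))*V = (173*(-20))*205 = -3460*205 = -709300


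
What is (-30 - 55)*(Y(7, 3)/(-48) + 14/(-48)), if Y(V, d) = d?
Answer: 1445/48 ≈ 30.104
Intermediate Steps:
(-30 - 55)*(Y(7, 3)/(-48) + 14/(-48)) = (-30 - 55)*(3/(-48) + 14/(-48)) = -85*(3*(-1/48) + 14*(-1/48)) = -85*(-1/16 - 7/24) = -85*(-17/48) = 1445/48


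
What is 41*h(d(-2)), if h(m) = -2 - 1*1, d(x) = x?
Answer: -123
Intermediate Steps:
h(m) = -3 (h(m) = -2 - 1 = -3)
41*h(d(-2)) = 41*(-3) = -123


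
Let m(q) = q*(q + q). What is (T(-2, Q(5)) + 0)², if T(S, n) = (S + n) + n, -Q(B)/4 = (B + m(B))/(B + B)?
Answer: 2116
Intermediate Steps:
m(q) = 2*q² (m(q) = q*(2*q) = 2*q²)
Q(B) = -2*(B + 2*B²)/B (Q(B) = -4*(B + 2*B²)/(B + B) = -4*(B + 2*B²)/(2*B) = -4*(B + 2*B²)*1/(2*B) = -2*(B + 2*B²)/B)
T(S, n) = S + 2*n
(T(-2, Q(5)) + 0)² = ((-2 + 2*(-2 - 4*5)) + 0)² = ((-2 + 2*(-2 - 20)) + 0)² = ((-2 + 2*(-22)) + 0)² = ((-2 - 44) + 0)² = (-46 + 0)² = (-46)² = 2116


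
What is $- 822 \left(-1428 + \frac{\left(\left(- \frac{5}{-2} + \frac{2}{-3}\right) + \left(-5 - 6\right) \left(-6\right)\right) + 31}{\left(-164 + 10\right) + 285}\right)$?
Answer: $\frac{153688655}{131} \approx 1.1732 \cdot 10^{6}$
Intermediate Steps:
$- 822 \left(-1428 + \frac{\left(\left(- \frac{5}{-2} + \frac{2}{-3}\right) + \left(-5 - 6\right) \left(-6\right)\right) + 31}{\left(-164 + 10\right) + 285}\right) = - 822 \left(-1428 + \frac{\left(\left(\left(-5\right) \left(- \frac{1}{2}\right) + 2 \left(- \frac{1}{3}\right)\right) + \left(-5 - 6\right) \left(-6\right)\right) + 31}{-154 + 285}\right) = - 822 \left(-1428 + \frac{\left(\left(\frac{5}{2} - \frac{2}{3}\right) - -66\right) + 31}{131}\right) = - 822 \left(-1428 + \left(\left(\frac{11}{6} + 66\right) + 31\right) \frac{1}{131}\right) = - 822 \left(-1428 + \left(\frac{407}{6} + 31\right) \frac{1}{131}\right) = - 822 \left(-1428 + \frac{593}{6} \cdot \frac{1}{131}\right) = - 822 \left(-1428 + \frac{593}{786}\right) = \left(-822\right) \left(- \frac{1121815}{786}\right) = \frac{153688655}{131}$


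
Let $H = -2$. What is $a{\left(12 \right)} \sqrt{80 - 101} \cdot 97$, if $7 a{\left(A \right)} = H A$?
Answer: $- \frac{2328 i \sqrt{21}}{7} \approx - 1524.0 i$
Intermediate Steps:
$a{\left(A \right)} = - \frac{2 A}{7}$ ($a{\left(A \right)} = \frac{\left(-2\right) A}{7} = - \frac{2 A}{7}$)
$a{\left(12 \right)} \sqrt{80 - 101} \cdot 97 = \left(- \frac{2}{7}\right) 12 \sqrt{80 - 101} \cdot 97 = - \frac{24 \sqrt{-21}}{7} \cdot 97 = - \frac{24 i \sqrt{21}}{7} \cdot 97 = - \frac{2328 i \sqrt{21}}{7}$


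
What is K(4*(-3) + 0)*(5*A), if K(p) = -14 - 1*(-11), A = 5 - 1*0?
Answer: -75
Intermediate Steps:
A = 5 (A = 5 + 0 = 5)
K(p) = -3 (K(p) = -14 + 11 = -3)
K(4*(-3) + 0)*(5*A) = -15*5 = -3*25 = -75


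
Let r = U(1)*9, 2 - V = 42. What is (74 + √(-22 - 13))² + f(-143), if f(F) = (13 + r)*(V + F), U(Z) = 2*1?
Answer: -232 + 148*I*√35 ≈ -232.0 + 875.58*I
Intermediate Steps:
V = -40 (V = 2 - 1*42 = 2 - 42 = -40)
U(Z) = 2
r = 18 (r = 2*9 = 18)
f(F) = -1240 + 31*F (f(F) = (13 + 18)*(-40 + F) = 31*(-40 + F) = -1240 + 31*F)
(74 + √(-22 - 13))² + f(-143) = (74 + √(-22 - 13))² + (-1240 + 31*(-143)) = (74 + √(-35))² + (-1240 - 4433) = (74 + I*√35)² - 5673 = -5673 + (74 + I*√35)²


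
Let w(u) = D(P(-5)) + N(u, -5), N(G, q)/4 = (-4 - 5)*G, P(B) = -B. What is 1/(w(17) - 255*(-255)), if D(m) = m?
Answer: 1/64418 ≈ 1.5524e-5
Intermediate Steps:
N(G, q) = -36*G (N(G, q) = 4*((-4 - 5)*G) = 4*(-9*G) = -36*G)
w(u) = 5 - 36*u (w(u) = -1*(-5) - 36*u = 5 - 36*u)
1/(w(17) - 255*(-255)) = 1/((5 - 36*17) - 255*(-255)) = 1/((5 - 612) + 65025) = 1/(-607 + 65025) = 1/64418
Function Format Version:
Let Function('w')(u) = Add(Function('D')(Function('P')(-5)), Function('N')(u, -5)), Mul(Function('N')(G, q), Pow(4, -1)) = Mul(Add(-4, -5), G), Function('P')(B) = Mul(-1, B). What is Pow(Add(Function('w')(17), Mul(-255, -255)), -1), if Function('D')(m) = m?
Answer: Rational(1, 64418) ≈ 1.5524e-5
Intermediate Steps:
Function('N')(G, q) = Mul(-36, G) (Function('N')(G, q) = Mul(4, Mul(Add(-4, -5), G)) = Mul(4, Mul(-9, G)) = Mul(-36, G))
Function('w')(u) = Add(5, Mul(-36, u)) (Function('w')(u) = Add(Mul(-1, -5), Mul(-36, u)) = Add(5, Mul(-36, u)))
Pow(Add(Function('w')(17), Mul(-255, -255)), -1) = Pow(Add(Add(5, Mul(-36, 17)), Mul(-255, -255)), -1) = Pow(Add(Add(5, -612), 65025), -1) = Pow(Add(-607, 65025), -1) = Pow(64418, -1) = Rational(1, 64418)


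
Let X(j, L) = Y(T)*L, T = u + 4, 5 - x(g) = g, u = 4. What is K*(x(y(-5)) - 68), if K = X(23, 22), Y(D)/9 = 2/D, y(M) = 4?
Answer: -6633/2 ≈ -3316.5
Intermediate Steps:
x(g) = 5 - g
T = 8 (T = 4 + 4 = 8)
Y(D) = 18/D (Y(D) = 9*(2/D) = 18/D)
X(j, L) = 9*L/4 (X(j, L) = (18/8)*L = (18*(⅛))*L = 9*L/4)
K = 99/2 (K = (9/4)*22 = 99/2 ≈ 49.500)
K*(x(y(-5)) - 68) = 99*((5 - 1*4) - 68)/2 = 99*((5 - 4) - 68)/2 = 99*(1 - 68)/2 = (99/2)*(-67) = -6633/2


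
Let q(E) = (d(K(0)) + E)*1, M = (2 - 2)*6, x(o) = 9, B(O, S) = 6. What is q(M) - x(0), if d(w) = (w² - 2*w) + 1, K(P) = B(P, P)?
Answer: 16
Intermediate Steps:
K(P) = 6
d(w) = 1 + w² - 2*w
M = 0 (M = 0*6 = 0)
q(E) = 25 + E (q(E) = ((1 + 6² - 2*6) + E)*1 = ((1 + 36 - 12) + E)*1 = (25 + E)*1 = 25 + E)
q(M) - x(0) = (25 + 0) - 1*9 = 25 - 9 = 16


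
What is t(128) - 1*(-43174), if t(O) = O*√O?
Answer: 43174 + 1024*√2 ≈ 44622.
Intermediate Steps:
t(O) = O^(3/2)
t(128) - 1*(-43174) = 128^(3/2) - 1*(-43174) = 1024*√2 + 43174 = 43174 + 1024*√2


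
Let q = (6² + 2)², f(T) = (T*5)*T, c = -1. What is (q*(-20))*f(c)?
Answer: -144400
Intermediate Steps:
f(T) = 5*T² (f(T) = (5*T)*T = 5*T²)
q = 1444 (q = (36 + 2)² = 38² = 1444)
(q*(-20))*f(c) = (1444*(-20))*(5*(-1)²) = -144400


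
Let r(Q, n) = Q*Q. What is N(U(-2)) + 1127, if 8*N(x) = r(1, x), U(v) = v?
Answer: 9017/8 ≈ 1127.1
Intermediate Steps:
r(Q, n) = Q**2
N(x) = 1/8 (N(x) = (1/8)*1**2 = (1/8)*1 = 1/8)
N(U(-2)) + 1127 = 1/8 + 1127 = 9017/8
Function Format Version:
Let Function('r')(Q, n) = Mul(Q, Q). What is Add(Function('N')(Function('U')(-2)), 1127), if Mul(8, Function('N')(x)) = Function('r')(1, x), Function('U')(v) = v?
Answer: Rational(9017, 8) ≈ 1127.1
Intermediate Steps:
Function('r')(Q, n) = Pow(Q, 2)
Function('N')(x) = Rational(1, 8) (Function('N')(x) = Mul(Rational(1, 8), Pow(1, 2)) = Mul(Rational(1, 8), 1) = Rational(1, 8))
Add(Function('N')(Function('U')(-2)), 1127) = Add(Rational(1, 8), 1127) = Rational(9017, 8)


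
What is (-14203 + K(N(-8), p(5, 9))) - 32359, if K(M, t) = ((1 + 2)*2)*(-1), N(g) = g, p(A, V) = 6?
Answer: -46568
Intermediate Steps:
K(M, t) = -6 (K(M, t) = (3*2)*(-1) = 6*(-1) = -6)
(-14203 + K(N(-8), p(5, 9))) - 32359 = (-14203 - 6) - 32359 = -14209 - 32359 = -46568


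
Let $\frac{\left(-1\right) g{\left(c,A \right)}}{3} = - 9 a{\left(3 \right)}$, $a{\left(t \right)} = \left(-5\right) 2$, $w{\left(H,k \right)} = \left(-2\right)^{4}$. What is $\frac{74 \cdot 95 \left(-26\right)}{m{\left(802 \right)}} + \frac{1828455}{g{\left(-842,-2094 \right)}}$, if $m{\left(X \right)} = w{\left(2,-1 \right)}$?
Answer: $- \frac{655049}{36} \approx -18196.0$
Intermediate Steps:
$w{\left(H,k \right)} = 16$
$m{\left(X \right)} = 16$
$a{\left(t \right)} = -10$
$g{\left(c,A \right)} = -270$ ($g{\left(c,A \right)} = - 3 \left(\left(-9\right) \left(-10\right)\right) = \left(-3\right) 90 = -270$)
$\frac{74 \cdot 95 \left(-26\right)}{m{\left(802 \right)}} + \frac{1828455}{g{\left(-842,-2094 \right)}} = \frac{74 \cdot 95 \left(-26\right)}{16} + \frac{1828455}{-270} = 7030 \left(-26\right) \frac{1}{16} + 1828455 \left(- \frac{1}{270}\right) = \left(-182780\right) \frac{1}{16} - \frac{121897}{18} = - \frac{45695}{4} - \frac{121897}{18} = - \frac{655049}{36}$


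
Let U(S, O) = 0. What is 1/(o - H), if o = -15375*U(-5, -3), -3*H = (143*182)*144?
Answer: 1/1249248 ≈ 8.0048e-7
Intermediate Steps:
H = -1249248 (H = -143*182*144/3 = -26026*144/3 = -⅓*3747744 = -1249248)
o = 0 (o = -15375*0 = 0)
1/(o - H) = 1/(0 - 1*(-1249248)) = 1/(0 + 1249248) = 1/1249248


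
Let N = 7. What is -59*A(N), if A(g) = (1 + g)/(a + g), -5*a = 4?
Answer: -2360/31 ≈ -76.129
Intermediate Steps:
a = -⅘ (a = -⅕*4 = -⅘ ≈ -0.80000)
A(g) = (1 + g)/(-⅘ + g)
-59*A(N) = -295*(1 + 7)/(-4 + 5*7) = -295*8/(-4 + 35) = -295*8/31 = -59*40/31 = -2360/31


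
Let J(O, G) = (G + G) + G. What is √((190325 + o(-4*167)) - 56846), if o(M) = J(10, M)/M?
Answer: √133482 ≈ 365.35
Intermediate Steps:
J(O, G) = 3*G (J(O, G) = 2*G + G = 3*G)
o(M) = 3 (o(M) = (3*M)/M = 3)
√((190325 + o(-4*167)) - 56846) = √((190325 + 3) - 56846) = √(190328 - 56846) = √133482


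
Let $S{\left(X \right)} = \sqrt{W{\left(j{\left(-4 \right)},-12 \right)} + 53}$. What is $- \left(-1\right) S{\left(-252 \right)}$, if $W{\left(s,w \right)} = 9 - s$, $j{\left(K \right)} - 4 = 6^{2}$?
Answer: $\sqrt{22} \approx 4.6904$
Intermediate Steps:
$j{\left(K \right)} = 40$ ($j{\left(K \right)} = 4 + 6^{2} = 4 + 36 = 40$)
$S{\left(X \right)} = \sqrt{22}$ ($S{\left(X \right)} = \sqrt{\left(9 - 40\right) + 53} = \sqrt{-31 + 53} = \sqrt{22}$)
$- \left(-1\right) S{\left(-252 \right)} = - \left(-1\right) \sqrt{22} = \sqrt{22}$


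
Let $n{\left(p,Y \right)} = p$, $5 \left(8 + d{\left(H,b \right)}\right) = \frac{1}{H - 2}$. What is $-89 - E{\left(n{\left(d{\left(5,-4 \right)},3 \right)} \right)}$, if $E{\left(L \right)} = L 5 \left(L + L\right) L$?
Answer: $\frac{3310243}{675} \approx 4904.1$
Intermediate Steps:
$d{\left(H,b \right)} = -8 + \frac{1}{5 \left(-2 + H\right)}$ ($d{\left(H,b \right)} = -8 + \frac{1}{5 \left(H - 2\right)} = -8 + \frac{1}{5 \left(-2 + H\right)}$)
$E{\left(L \right)} = 10 L^{3}$ ($E{\left(L \right)} = L 5 \cdot 2 L L = L 10 L L = 10 L^{2} L = 10 L^{3}$)
$-89 - E{\left(n{\left(d{\left(5,-4 \right)},3 \right)} \right)} = -89 - 10 \left(\frac{81 - 200}{5 \left(-2 + 5\right)}\right)^{3} = -89 - 10 \left(\frac{81 - 200}{5 \cdot 3}\right)^{3} = -89 - 10 \left(\frac{1}{5} \cdot \frac{1}{3} \left(-119\right)\right)^{3} = -89 - 10 \left(- \frac{119}{15}\right)^{3} = -89 - 10 \left(- \frac{1685159}{3375}\right) = -89 - - \frac{3370318}{675} = -89 + \frac{3370318}{675} = \frac{3310243}{675}$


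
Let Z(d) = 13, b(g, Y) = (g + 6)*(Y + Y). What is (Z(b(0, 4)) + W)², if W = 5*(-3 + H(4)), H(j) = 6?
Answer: 784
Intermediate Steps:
b(g, Y) = 2*Y*(6 + g) (b(g, Y) = (6 + g)*(2*Y) = 2*Y*(6 + g))
W = 15 (W = 5*(-3 + 6) = 5*3 = 15)
(Z(b(0, 4)) + W)² = (13 + 15)² = 28² = 784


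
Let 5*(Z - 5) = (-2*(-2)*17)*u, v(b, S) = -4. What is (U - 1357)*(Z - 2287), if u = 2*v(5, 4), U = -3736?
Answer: 60881722/5 ≈ 1.2176e+7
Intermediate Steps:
u = -8 (u = 2*(-4) = -8)
Z = -519/5 (Z = 5 + ((-2*(-2)*17)*(-8))/5 = 5 + ((4*17)*(-8))/5 = 5 + (68*(-8))/5 = 5 + (⅕)*(-544) = 5 - 544/5 = -519/5 ≈ -103.80)
(U - 1357)*(Z - 2287) = (-3736 - 1357)*(-519/5 - 2287) = -5093*(-11954/5) = 60881722/5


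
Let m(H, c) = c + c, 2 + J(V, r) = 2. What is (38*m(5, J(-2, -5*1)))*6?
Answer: 0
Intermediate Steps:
J(V, r) = 0 (J(V, r) = -2 + 2 = 0)
m(H, c) = 2*c
(38*m(5, J(-2, -5*1)))*6 = (38*(2*0))*6 = (38*0)*6 = 0*6 = 0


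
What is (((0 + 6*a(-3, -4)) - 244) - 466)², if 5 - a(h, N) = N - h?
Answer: 454276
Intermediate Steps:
a(h, N) = 5 + h - N (a(h, N) = 5 - (N - h) = 5 + (h - N) = 5 + h - N)
(((0 + 6*a(-3, -4)) - 244) - 466)² = (((0 + 6*(5 - 3 - 1*(-4))) - 244) - 466)² = (((0 + 6*(5 - 3 + 4)) - 244) - 466)² = (((0 + 6*6) - 244) - 466)² = (((0 + 36) - 244) - 466)² = ((36 - 244) - 466)² = (-208 - 466)² = (-674)² = 454276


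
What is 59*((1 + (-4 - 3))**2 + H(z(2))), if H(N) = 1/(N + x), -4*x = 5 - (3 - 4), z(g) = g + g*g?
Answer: 19234/9 ≈ 2137.1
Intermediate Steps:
z(g) = g + g**2
x = -3/2 (x = -(5 - (3 - 4))/4 = -(5 - 1*(-1))/4 = -(5 + 1)/4 = -1/4*6 = -3/2 ≈ -1.5000)
H(N) = 1/(-3/2 + N) (H(N) = 1/(N - 3/2) = 1/(-3/2 + N))
59*((1 + (-4 - 3))**2 + H(z(2))) = 59*((1 + (-4 - 3))**2 + 2/(-3 + 2*(2*(1 + 2)))) = 59*((1 - 7)**2 + 2/(-3 + 2*(2*3))) = 59*((-6)**2 + 2/(-3 + 2*6)) = 59*(36 + 2/(-3 + 12)) = 59*(36 + 2/9) = 59*(326/9) = 19234/9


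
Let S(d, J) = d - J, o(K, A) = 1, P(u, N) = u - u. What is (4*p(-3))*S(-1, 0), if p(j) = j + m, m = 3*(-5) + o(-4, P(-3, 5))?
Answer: 68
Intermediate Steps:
P(u, N) = 0
m = -14 (m = 3*(-5) + 1 = -15 + 1 = -14)
p(j) = -14 + j (p(j) = j - 14 = -14 + j)
(4*p(-3))*S(-1, 0) = (4*(-14 - 3))*(-1 - 1*0) = (4*(-17))*(-1 + 0) = -68*(-1) = 68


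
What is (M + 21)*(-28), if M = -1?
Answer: -560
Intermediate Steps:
(M + 21)*(-28) = (-1 + 21)*(-28) = 20*(-28) = -560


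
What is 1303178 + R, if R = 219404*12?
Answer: 3936026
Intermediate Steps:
R = 2632848
1303178 + R = 1303178 + 2632848 = 3936026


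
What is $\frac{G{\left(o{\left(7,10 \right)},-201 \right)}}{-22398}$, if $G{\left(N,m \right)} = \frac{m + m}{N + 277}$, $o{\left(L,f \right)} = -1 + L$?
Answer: $\frac{67}{1056439} \approx 6.3421 \cdot 10^{-5}$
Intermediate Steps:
$G{\left(N,m \right)} = \frac{2 m}{277 + N}$
$\frac{G{\left(o{\left(7,10 \right)},-201 \right)}}{-22398} = \frac{2 \left(-201\right) \frac{1}{277 + \left(-1 + 7\right)}}{-22398} = 2 \left(-201\right) \frac{1}{277 + 6} \left(- \frac{1}{22398}\right) = 2 \left(-201\right) \frac{1}{283} \left(- \frac{1}{22398}\right) = \left(- \frac{402}{283}\right) \left(- \frac{1}{22398}\right) = \frac{67}{1056439}$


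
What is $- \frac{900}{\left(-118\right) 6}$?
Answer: $\frac{75}{59} \approx 1.2712$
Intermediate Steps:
$- \frac{900}{\left(-118\right) 6} = - \frac{900}{-708} = \left(-900\right) \left(- \frac{1}{708}\right) = \frac{75}{59}$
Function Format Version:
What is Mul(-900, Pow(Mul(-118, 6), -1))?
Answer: Rational(75, 59) ≈ 1.2712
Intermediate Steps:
Mul(-900, Pow(Mul(-118, 6), -1)) = Mul(-900, Pow(-708, -1)) = Mul(-900, Rational(-1, 708)) = Rational(75, 59)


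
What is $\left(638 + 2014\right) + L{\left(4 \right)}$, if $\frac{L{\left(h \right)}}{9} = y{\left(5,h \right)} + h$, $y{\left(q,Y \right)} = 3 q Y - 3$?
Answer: $3201$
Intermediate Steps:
$y{\left(q,Y \right)} = -3 + 3 Y q$ ($y{\left(q,Y \right)} = 3 Y q - 3 = -3 + 3 Y q$)
$L{\left(h \right)} = -27 + 144 h$ ($L{\left(h \right)} = 9 \left(\left(-3 + 3 h 5\right) + h\right) = 9 \left(\left(-3 + 15 h\right) + h\right) = 9 \left(-3 + 16 h\right) = -27 + 144 h$)
$\left(638 + 2014\right) + L{\left(4 \right)} = \left(638 + 2014\right) + \left(-27 + 144 \cdot 4\right) = 2652 + \left(-27 + 576\right) = 2652 + 549 = 3201$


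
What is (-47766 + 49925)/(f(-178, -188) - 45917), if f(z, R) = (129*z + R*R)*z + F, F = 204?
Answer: -2159/2249709 ≈ -0.00095968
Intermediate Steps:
f(z, R) = 204 + z*(R**2 + 129*z) (f(z, R) = (129*z + R*R)*z + 204 = (129*z + R**2)*z + 204 = (R**2 + 129*z)*z + 204 = z*(R**2 + 129*z) + 204 = 204 + z*(R**2 + 129*z))
(-47766 + 49925)/(f(-178, -188) - 45917) = (-47766 + 49925)/((204 + 129*(-178)**2 - 178*(-188)**2) - 45917) = 2159/((204 + 129*31684 - 178*35344) - 45917) = 2159/((204 + 4087236 - 6291232) - 45917) = 2159/(-2203792 - 45917) = 2159/(-2249709) = 2159*(-1/2249709) = -2159/2249709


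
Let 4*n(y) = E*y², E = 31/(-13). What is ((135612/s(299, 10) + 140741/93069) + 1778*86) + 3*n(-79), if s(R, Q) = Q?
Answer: 3758156018623/24197940 ≈ 1.5531e+5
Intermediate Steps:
E = -31/13 (E = 31*(-1/13) = -31/13 ≈ -2.3846)
n(y) = -31*y²/52 (n(y) = (-31*y²/13)/4 = -31*y²/52)
((135612/s(299, 10) + 140741/93069) + 1778*86) + 3*n(-79) = ((135612/10 + 140741/93069) + 1778*86) + 3*(-31/52*(-79)²) = ((135612*(⅒) + 140741*(1/93069)) + 152908) + 3*(-31/52*6241) = ((67806/5 + 140741/93069) + 152908) + 3*(-193471/52) = (6311340319/465345 + 152908) - 580413/52 = 77466313579/465345 - 580413/52 = 3758156018623/24197940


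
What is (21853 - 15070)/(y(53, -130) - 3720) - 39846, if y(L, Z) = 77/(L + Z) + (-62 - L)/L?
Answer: -2621030329/65776 ≈ -39848.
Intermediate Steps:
y(L, Z) = 77/(L + Z) + (-62 - L)/L
(21853 - 15070)/(y(53, -130) - 3720) - 39846 = (21853 - 15070)/((-1*53² - 62*(-130) + 15*53 - 1*53*(-130))/(53*(53 - 130)) - 3720) - 39846 = 6783/((1/53)*(-1*2809 + 8060 + 795 + 6890)/(-77) - 3720) - 39846 = 6783/((1/53)*(-1/77)*(-2809 + 8060 + 795 + 6890) - 3720) - 39846 = 6783/((1/53)*(-1/77)*12936 - 3720) - 39846 = 6783/(-168/53 - 3720) - 39846 = 6783/(-197328/53) - 39846 = 6783*(-53/197328) - 39846 = -119833/65776 - 39846 = -2621030329/65776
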